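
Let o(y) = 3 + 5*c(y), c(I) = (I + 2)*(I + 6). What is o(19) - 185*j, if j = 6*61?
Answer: -65082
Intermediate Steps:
c(I) = (2 + I)*(6 + I)
o(y) = 63 + 5*y² + 40*y (o(y) = 3 + 5*(12 + y² + 8*y) = 3 + (60 + 5*y² + 40*y) = 63 + 5*y² + 40*y)
j = 366
o(19) - 185*j = (63 + 5*19² + 40*19) - 185*366 = (63 + 5*361 + 760) - 67710 = (63 + 1805 + 760) - 67710 = 2628 - 67710 = -65082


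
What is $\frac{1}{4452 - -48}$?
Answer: $\frac{1}{4500} \approx 0.00022222$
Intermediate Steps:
$\frac{1}{4452 - -48} = \frac{1}{4452 + 48} = \frac{1}{4500}$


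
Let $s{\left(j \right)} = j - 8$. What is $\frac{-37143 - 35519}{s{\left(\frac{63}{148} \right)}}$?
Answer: $\frac{10753976}{1121} \approx 9593.2$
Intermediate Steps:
$s{\left(j \right)} = -8 + j$ ($s{\left(j \right)} = j - 8 = -8 + j$)
$\frac{-37143 - 35519}{s{\left(\frac{63}{148} \right)}} = \frac{-37143 - 35519}{-8 + \frac{63}{148}} = - \frac{72662}{-8 + 63 \cdot \frac{1}{148}} = - \frac{72662}{-8 + \frac{63}{148}} = - \frac{72662}{- \frac{1121}{148}} = \left(-72662\right) \left(- \frac{148}{1121}\right) = \frac{10753976}{1121}$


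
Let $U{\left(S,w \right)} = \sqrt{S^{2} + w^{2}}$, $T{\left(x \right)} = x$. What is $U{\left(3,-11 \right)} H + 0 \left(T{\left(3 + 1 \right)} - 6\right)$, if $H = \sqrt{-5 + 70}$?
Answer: $65 \sqrt{2} \approx 91.924$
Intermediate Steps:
$H = \sqrt{65} \approx 8.0623$
$U{\left(3,-11 \right)} H + 0 \left(T{\left(3 + 1 \right)} - 6\right) = \sqrt{3^{2} + \left(-11\right)^{2}} \sqrt{65} + 0 \left(\left(3 + 1\right) - 6\right) = \sqrt{9 + 121} \sqrt{65} + 0 \left(4 - 6\right) = \sqrt{130} \sqrt{65} + 0 \left(-2\right) = 65 \sqrt{2} + 0 = 65 \sqrt{2}$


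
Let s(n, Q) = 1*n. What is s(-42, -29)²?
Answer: 1764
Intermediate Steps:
s(n, Q) = n
s(-42, -29)² = (-42)² = 1764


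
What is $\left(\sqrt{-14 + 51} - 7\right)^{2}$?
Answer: $\left(7 - \sqrt{37}\right)^{2} \approx 0.84132$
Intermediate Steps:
$\left(\sqrt{-14 + 51} - 7\right)^{2} = \left(\sqrt{37} - 7\right)^{2} = \left(-7 + \sqrt{37}\right)^{2}$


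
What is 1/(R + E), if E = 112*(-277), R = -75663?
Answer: -1/106687 ≈ -9.3732e-6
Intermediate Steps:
E = -31024
1/(R + E) = 1/(-75663 - 31024) = 1/(-106687) = -1/106687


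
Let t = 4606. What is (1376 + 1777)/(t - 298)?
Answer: 1051/1436 ≈ 0.73189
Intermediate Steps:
(1376 + 1777)/(t - 298) = (1376 + 1777)/(4606 - 298) = 3153/4308 = 3153*(1/4308) = 1051/1436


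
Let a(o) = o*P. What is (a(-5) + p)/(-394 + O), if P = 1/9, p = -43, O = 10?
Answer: 49/432 ≈ 0.11343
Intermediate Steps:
P = ⅑ ≈ 0.11111
a(o) = o/9 (a(o) = o*(⅑) = o/9)
(a(-5) + p)/(-394 + O) = ((⅑)*(-5) - 43)/(-394 + 10) = (-5/9 - 43)/(-384) = -392/9*(-1/384) = 49/432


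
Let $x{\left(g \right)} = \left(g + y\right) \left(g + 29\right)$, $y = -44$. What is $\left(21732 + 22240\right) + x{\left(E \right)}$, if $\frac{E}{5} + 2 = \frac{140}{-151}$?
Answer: $\frac{983401246}{22801} \approx 43130.0$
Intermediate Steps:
$E = - \frac{2210}{151}$ ($E = -10 + 5 \frac{140}{-151} = -10 + 5 \cdot 140 \left(- \frac{1}{151}\right) = -10 + 5 \left(- \frac{140}{151}\right) = -10 - \frac{700}{151} = - \frac{2210}{151} \approx -14.636$)
$x{\left(g \right)} = \left(-44 + g\right) \left(29 + g\right)$ ($x{\left(g \right)} = \left(g - 44\right) \left(g + 29\right) = \left(-44 + g\right) \left(29 + g\right)$)
$\left(21732 + 22240\right) + x{\left(E \right)} = \left(21732 + 22240\right) - \left(\frac{159526}{151} - \frac{4884100}{22801}\right) = 43972 + \left(-1276 + \frac{4884100}{22801} + \frac{33150}{151}\right) = 43972 - \frac{19204326}{22801} = \frac{983401246}{22801}$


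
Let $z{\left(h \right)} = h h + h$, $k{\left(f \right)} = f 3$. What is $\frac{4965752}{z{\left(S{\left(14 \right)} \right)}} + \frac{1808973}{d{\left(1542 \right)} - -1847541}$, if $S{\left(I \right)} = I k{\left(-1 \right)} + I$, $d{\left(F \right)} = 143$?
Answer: $\frac{2294127025489}{349212276} \approx 6569.4$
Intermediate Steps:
$k{\left(f \right)} = 3 f$
$S{\left(I \right)} = - 2 I$ ($S{\left(I \right)} = I 3 \left(-1\right) + I = I \left(-3\right) + I = - 3 I + I = - 2 I$)
$z{\left(h \right)} = h + h^{2}$ ($z{\left(h \right)} = h^{2} + h = h + h^{2}$)
$\frac{4965752}{z{\left(S{\left(14 \right)} \right)}} + \frac{1808973}{d{\left(1542 \right)} - -1847541} = \frac{4965752}{\left(-2\right) 14 \left(1 - 28\right)} + \frac{1808973}{143 - -1847541} = \frac{4965752}{\left(-28\right) \left(1 - 28\right)} + \frac{1808973}{143 + 1847541} = \frac{4965752}{\left(-28\right) \left(-27\right)} + \frac{1808973}{1847684} = \frac{4965752}{756} + 1808973 \cdot \frac{1}{1847684} = 4965752 \cdot \frac{1}{756} + \frac{1808973}{1847684} = \frac{1241438}{189} + \frac{1808973}{1847684} = \frac{2294127025489}{349212276}$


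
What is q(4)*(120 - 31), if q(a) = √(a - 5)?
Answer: 89*I ≈ 89.0*I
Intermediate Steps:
q(a) = √(-5 + a)
q(4)*(120 - 31) = √(-5 + 4)*(120 - 31) = √(-1)*89 = I*89 = 89*I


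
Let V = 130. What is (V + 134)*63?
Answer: 16632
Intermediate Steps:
(V + 134)*63 = (130 + 134)*63 = 264*63 = 16632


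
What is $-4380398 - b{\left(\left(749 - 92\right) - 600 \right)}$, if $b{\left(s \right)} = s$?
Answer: $-4380455$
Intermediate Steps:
$-4380398 - b{\left(\left(749 - 92\right) - 600 \right)} = -4380398 - \left(\left(749 - 92\right) - 600\right) = -4380398 - \left(657 - 600\right) = -4380398 - 57 = -4380455$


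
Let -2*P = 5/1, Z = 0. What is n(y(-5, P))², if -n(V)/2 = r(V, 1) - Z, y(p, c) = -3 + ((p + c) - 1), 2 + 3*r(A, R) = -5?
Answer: 196/9 ≈ 21.778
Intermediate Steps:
r(A, R) = -7/3 (r(A, R) = -⅔ + (⅓)*(-5) = -⅔ - 5/3 = -7/3)
P = -5/2 (P = -5/(2*1) = -5/2 ≈ -2.5000)
y(p, c) = -4 + c + p (y(p, c) = -3 + ((c + p) - 1) = -3 + (-1 + c + p) = -4 + c + p)
n(V) = 14/3 (n(V) = -2*(-7/3 - 1*0) = -2*(-7/3 + 0) = -2*(-7/3) = 14/3)
n(y(-5, P))² = (14/3)² = 196/9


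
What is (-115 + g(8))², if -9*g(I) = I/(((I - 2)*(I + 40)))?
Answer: 1388382121/104976 ≈ 13226.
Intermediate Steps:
g(I) = -I/(9*(-2 + I)*(40 + I)) (g(I) = -I/(9*((I - 2)*(I + 40))) = -I/(9*((-2 + I)*(40 + I))) = -I*1/((-2 + I)*(40 + I))/9 = -I/(9*(-2 + I)*(40 + I)))
(-115 + g(8))² = (-115 - 1*8/(-720 + 9*8² + 342*8))² = (-115 - 1*8/(-720 + 9*64 + 2736))² = (-115 - 1*8/(-720 + 576 + 2736))² = (-115 - 1*8/2592)² = (-115 - 1*8*1/2592)² = (-115 - 1/324)² = (-37261/324)² = 1388382121/104976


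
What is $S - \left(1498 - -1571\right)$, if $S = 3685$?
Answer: $616$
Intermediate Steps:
$S - \left(1498 - -1571\right) = 3685 - \left(1498 - -1571\right) = 3685 - \left(1498 + 1571\right) = 3685 - 3069 = 616$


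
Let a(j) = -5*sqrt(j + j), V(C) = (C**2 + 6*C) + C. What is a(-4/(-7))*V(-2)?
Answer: 100*sqrt(14)/7 ≈ 53.452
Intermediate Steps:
V(C) = C**2 + 7*C
a(j) = -5*sqrt(2)*sqrt(j)
a(-4/(-7))*V(-2) = (-5*sqrt(2)*sqrt(-4/(-7)))*(-2*(7 - 2)) = (-5*sqrt(2)*sqrt(-4*(-1/7)))*(-2*5) = -5*sqrt(2)*sqrt(4/7)*(-10) = -5*sqrt(2)*2*sqrt(7)/7*(-10) = -10*sqrt(14)/7*(-10) = 100*sqrt(14)/7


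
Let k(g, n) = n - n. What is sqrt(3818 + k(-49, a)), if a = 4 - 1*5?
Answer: sqrt(3818) ≈ 61.790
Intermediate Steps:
a = -1 (a = 4 - 5 = -1)
k(g, n) = 0
sqrt(3818 + k(-49, a)) = sqrt(3818 + 0) = sqrt(3818)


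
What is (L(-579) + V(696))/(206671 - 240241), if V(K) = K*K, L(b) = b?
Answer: -161279/11190 ≈ -14.413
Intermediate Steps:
V(K) = K**2
(L(-579) + V(696))/(206671 - 240241) = (-579 + 696**2)/(206671 - 240241) = (-579 + 484416)/(-33570) = 483837*(-1/33570) = -161279/11190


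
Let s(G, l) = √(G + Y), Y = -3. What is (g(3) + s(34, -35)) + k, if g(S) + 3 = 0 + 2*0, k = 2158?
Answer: 2155 + √31 ≈ 2160.6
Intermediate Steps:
s(G, l) = √(-3 + G) (s(G, l) = √(G - 3) = √(-3 + G))
g(S) = -3 (g(S) = -3 + (0 + 2*0) = -3 + (0 + 0) = -3 + 0 = -3)
(g(3) + s(34, -35)) + k = (-3 + √(-3 + 34)) + 2158 = (-3 + √31) + 2158 = 2155 + √31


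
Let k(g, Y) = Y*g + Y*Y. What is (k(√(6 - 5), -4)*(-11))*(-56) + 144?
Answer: 7536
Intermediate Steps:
k(g, Y) = Y² + Y*g (k(g, Y) = Y*g + Y² = Y² + Y*g)
(k(√(6 - 5), -4)*(-11))*(-56) + 144 = (-4*(-4 + √(6 - 5))*(-11))*(-56) + 144 = (-4*(-4 + √1)*(-11))*(-56) + 144 = (-4*(-4 + 1)*(-11))*(-56) + 144 = (-4*(-3)*(-11))*(-56) + 144 = (12*(-11))*(-56) + 144 = -132*(-56) + 144 = 7392 + 144 = 7536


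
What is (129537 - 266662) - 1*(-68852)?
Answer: -68273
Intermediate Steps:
(129537 - 266662) - 1*(-68852) = -137125 + 68852 = -68273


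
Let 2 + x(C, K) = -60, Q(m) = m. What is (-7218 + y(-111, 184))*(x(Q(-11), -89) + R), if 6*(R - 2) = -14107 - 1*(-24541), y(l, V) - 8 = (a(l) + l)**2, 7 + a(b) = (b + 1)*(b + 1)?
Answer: 241039110406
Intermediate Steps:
a(b) = -7 + (1 + b)**2 (a(b) = -7 + (b + 1)*(b + 1) = -7 + (1 + b)*(1 + b) = -7 + (1 + b)**2)
x(C, K) = -62 (x(C, K) = -2 - 60 = -62)
y(l, V) = 8 + (-7 + l + (1 + l)**2)**2 (y(l, V) = 8 + ((-7 + (1 + l)**2) + l)**2 = 8 + (-7 + l + (1 + l)**2)**2)
R = 1741 (R = 2 + (-14107 - 1*(-24541))/6 = 2 + (-14107 + 24541)/6 = 2 + (1/6)*10434 = 2 + 1739 = 1741)
(-7218 + y(-111, 184))*(x(Q(-11), -89) + R) = (-7218 + (8 + (-7 - 111 + (1 - 111)**2)**2))*(-62 + 1741) = (-7218 + (8 + (-7 - 111 + (-110)**2)**2))*1679 = (-7218 + (8 + (-7 - 111 + 12100)**2))*1679 = (-7218 + (8 + 11982**2))*1679 = (-7218 + (8 + 143568324))*1679 = (-7218 + 143568332)*1679 = 143561114*1679 = 241039110406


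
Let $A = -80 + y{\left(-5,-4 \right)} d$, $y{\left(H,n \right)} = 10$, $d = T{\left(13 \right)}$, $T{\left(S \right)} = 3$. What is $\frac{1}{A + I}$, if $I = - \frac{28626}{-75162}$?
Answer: $- \frac{12527}{621579} \approx -0.020154$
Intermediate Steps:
$d = 3$
$A = -50$ ($A = -80 + 10 \cdot 3 = -80 + 30 = -50$)
$I = \frac{4771}{12527}$ ($I = \left(-28626\right) \left(- \frac{1}{75162}\right) = \frac{4771}{12527} \approx 0.38086$)
$\frac{1}{A + I} = \frac{1}{-50 + \frac{4771}{12527}} = \frac{1}{- \frac{621579}{12527}} = - \frac{12527}{621579}$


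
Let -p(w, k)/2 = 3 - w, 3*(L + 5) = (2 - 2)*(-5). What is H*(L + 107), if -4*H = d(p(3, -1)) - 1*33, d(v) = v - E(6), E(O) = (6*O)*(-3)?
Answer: -3825/2 ≈ -1912.5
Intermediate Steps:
E(O) = -18*O
L = -5 (L = -5 + ((2 - 2)*(-5))/3 = -5 + (0*(-5))/3 = -5 + (⅓)*0 = -5 + 0 = -5)
p(w, k) = -6 + 2*w (p(w, k) = -2*(3 - w) = -6 + 2*w)
d(v) = 108 + v (d(v) = v - (-18)*6 = v - 1*(-108) = v + 108 = 108 + v)
H = -75/4 (H = -((108 + (-6 + 2*3)) - 1*33)/4 = -((108 + (-6 + 6)) - 33)/4 = -((108 + 0) - 33)/4 = -(108 - 33)/4 = -¼*75 = -75/4 ≈ -18.750)
H*(L + 107) = -75*(-5 + 107)/4 = -75/4*102 = -3825/2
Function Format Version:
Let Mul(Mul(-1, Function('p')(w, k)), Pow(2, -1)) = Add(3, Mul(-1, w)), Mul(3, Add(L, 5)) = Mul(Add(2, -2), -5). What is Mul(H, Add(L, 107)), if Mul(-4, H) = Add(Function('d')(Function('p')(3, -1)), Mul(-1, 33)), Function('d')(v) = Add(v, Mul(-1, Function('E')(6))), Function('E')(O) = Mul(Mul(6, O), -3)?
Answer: Rational(-3825, 2) ≈ -1912.5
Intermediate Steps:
Function('E')(O) = Mul(-18, O)
L = -5 (L = Add(-5, Mul(Rational(1, 3), Mul(Add(2, -2), -5))) = Add(-5, Mul(Rational(1, 3), Mul(0, -5))) = Add(-5, Mul(Rational(1, 3), 0)) = Add(-5, 0) = -5)
Function('p')(w, k) = Add(-6, Mul(2, w)) (Function('p')(w, k) = Mul(-2, Add(3, Mul(-1, w))) = Add(-6, Mul(2, w)))
Function('d')(v) = Add(108, v) (Function('d')(v) = Add(v, Mul(-1, Mul(-18, 6))) = Add(v, Mul(-1, -108)) = Add(v, 108) = Add(108, v))
H = Rational(-75, 4) (H = Mul(Rational(-1, 4), Add(Add(108, Add(-6, Mul(2, 3))), Mul(-1, 33))) = Mul(Rational(-1, 4), Add(Add(108, Add(-6, 6)), -33)) = Mul(Rational(-1, 4), Add(Add(108, 0), -33)) = Mul(Rational(-1, 4), Add(108, -33)) = Mul(Rational(-1, 4), 75) = Rational(-75, 4) ≈ -18.750)
Mul(H, Add(L, 107)) = Mul(Rational(-75, 4), Add(-5, 107)) = Mul(Rational(-75, 4), 102) = Rational(-3825, 2)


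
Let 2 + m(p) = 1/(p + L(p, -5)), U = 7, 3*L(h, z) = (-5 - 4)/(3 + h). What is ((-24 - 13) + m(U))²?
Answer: 6775609/4489 ≈ 1509.4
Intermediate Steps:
L(h, z) = -3/(3 + h) (L(h, z) = ((-5 - 4)/(3 + h))/3 = (-9/(3 + h))/3 = -3/(3 + h))
m(p) = -2 + 1/(p - 3/(3 + p))
((-24 - 13) + m(U))² = ((-24 - 13) + (6 - (-1 + 2*7)*(3 + 7))/(-3 + 7*(3 + 7)))² = (-37 + (6 - 1*(-1 + 14)*10)/(-3 + 7*10))² = (-37 + (6 - 1*13*10)/(-3 + 70))² = (-37 + (6 - 130)/67)² = (-37 + (1/67)*(-124))² = (-37 - 124/67)² = (-2603/67)² = 6775609/4489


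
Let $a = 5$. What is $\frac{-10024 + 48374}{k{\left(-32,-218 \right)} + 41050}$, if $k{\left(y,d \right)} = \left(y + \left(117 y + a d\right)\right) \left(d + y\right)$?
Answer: $\frac{767}{25151} \approx 0.030496$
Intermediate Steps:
$k{\left(y,d \right)} = \left(d + y\right) \left(5 d + 118 y\right)$ ($k{\left(y,d \right)} = \left(y + \left(117 y + 5 d\right)\right) \left(d + y\right) = \left(y + \left(5 d + 117 y\right)\right) \left(d + y\right) = \left(5 d + 118 y\right) \left(d + y\right) = \left(d + y\right) \left(5 d + 118 y\right)$)
$\frac{-10024 + 48374}{k{\left(-32,-218 \right)} + 41050} = \frac{-10024 + 48374}{\left(5 \left(-218\right)^{2} + 118 \left(-32\right)^{2} + 123 \left(-218\right) \left(-32\right)\right) + 41050} = \frac{38350}{\left(5 \cdot 47524 + 118 \cdot 1024 + 858048\right) + 41050} = \frac{38350}{\left(237620 + 120832 + 858048\right) + 41050} = \frac{38350}{1216500 + 41050} = \frac{38350}{1257550} = 38350 \cdot \frac{1}{1257550} = \frac{767}{25151}$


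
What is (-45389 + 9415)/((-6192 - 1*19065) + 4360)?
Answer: 35974/20897 ≈ 1.7215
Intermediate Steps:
(-45389 + 9415)/((-6192 - 1*19065) + 4360) = -35974/((-6192 - 19065) + 4360) = -35974/(-25257 + 4360) = -35974/(-20897) = -35974*(-1/20897) = 35974/20897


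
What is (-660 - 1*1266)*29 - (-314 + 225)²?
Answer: -63775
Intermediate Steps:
(-660 - 1*1266)*29 - (-314 + 225)² = (-660 - 1266)*29 - 1*(-89)² = -1926*29 - 1*7921 = -55854 - 7921 = -63775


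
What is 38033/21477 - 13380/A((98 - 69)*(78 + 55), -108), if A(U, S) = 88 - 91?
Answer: 95825453/21477 ≈ 4461.8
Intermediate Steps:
A(U, S) = -3
38033/21477 - 13380/A((98 - 69)*(78 + 55), -108) = 38033/21477 - 13380/(-3) = 38033*(1/21477) - 13380*(-1/3) = 38033/21477 + 4460 = 95825453/21477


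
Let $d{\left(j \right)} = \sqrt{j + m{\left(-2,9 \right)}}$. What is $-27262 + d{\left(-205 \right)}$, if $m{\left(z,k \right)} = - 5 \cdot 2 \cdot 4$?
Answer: $-27262 + 7 i \sqrt{5} \approx -27262.0 + 15.652 i$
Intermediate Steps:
$m{\left(z,k \right)} = -40$ ($m{\left(z,k \right)} = - 10 \cdot 4 = \left(-1\right) 40 = -40$)
$d{\left(j \right)} = \sqrt{-40 + j}$ ($d{\left(j \right)} = \sqrt{j - 40} = \sqrt{-40 + j}$)
$-27262 + d{\left(-205 \right)} = -27262 + \sqrt{-40 - 205} = -27262 + \sqrt{-245} = -27262 + 7 i \sqrt{5}$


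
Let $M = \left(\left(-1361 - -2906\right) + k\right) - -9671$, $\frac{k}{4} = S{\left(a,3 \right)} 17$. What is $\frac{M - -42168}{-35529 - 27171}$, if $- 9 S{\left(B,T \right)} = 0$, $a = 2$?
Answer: $- \frac{13346}{15675} \approx -0.85142$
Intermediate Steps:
$S{\left(B,T \right)} = 0$ ($S{\left(B,T \right)} = \left(- \frac{1}{9}\right) 0 = 0$)
$k = 0$ ($k = 4 \cdot 0 \cdot 17 = 4 \cdot 0 = 0$)
$M = 11216$ ($M = \left(\left(-1361 - -2906\right) + 0\right) - -9671 = \left(\left(-1361 + 2906\right) + 0\right) + 9671 = \left(1545 + 0\right) + 9671 = 1545 + 9671 = 11216$)
$\frac{M - -42168}{-35529 - 27171} = \frac{11216 - -42168}{-35529 - 27171} = \frac{11216 + 42168}{-62700} = 53384 \left(- \frac{1}{62700}\right) = - \frac{13346}{15675}$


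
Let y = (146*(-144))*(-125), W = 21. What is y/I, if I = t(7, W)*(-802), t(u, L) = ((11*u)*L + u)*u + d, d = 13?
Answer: -1314000/4563781 ≈ -0.28792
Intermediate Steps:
t(u, L) = 13 + u*(u + 11*L*u) (t(u, L) = ((11*u)*L + u)*u + 13 = (11*L*u + u)*u + 13 = (u + 11*L*u)*u + 13 = u*(u + 11*L*u) + 13 = 13 + u*(u + 11*L*u))
y = 2628000 (y = -21024*(-125) = 2628000)
I = -9127562 (I = (13 + 7**2 + 11*21*7**2)*(-802) = (13 + 49 + 11*21*49)*(-802) = (13 + 49 + 11319)*(-802) = 11381*(-802) = -9127562)
y/I = 2628000/(-9127562) = 2628000*(-1/9127562) = -1314000/4563781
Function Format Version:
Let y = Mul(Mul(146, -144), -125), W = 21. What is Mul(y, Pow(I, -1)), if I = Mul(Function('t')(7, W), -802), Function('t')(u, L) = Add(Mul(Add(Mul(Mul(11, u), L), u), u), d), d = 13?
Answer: Rational(-1314000, 4563781) ≈ -0.28792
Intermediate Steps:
Function('t')(u, L) = Add(13, Mul(u, Add(u, Mul(11, L, u)))) (Function('t')(u, L) = Add(Mul(Add(Mul(Mul(11, u), L), u), u), 13) = Add(Mul(Add(Mul(11, L, u), u), u), 13) = Add(Mul(Add(u, Mul(11, L, u)), u), 13) = Add(Mul(u, Add(u, Mul(11, L, u))), 13) = Add(13, Mul(u, Add(u, Mul(11, L, u)))))
y = 2628000 (y = Mul(-21024, -125) = 2628000)
I = -9127562 (I = Mul(Add(13, Pow(7, 2), Mul(11, 21, Pow(7, 2))), -802) = Mul(Add(13, 49, Mul(11, 21, 49)), -802) = Mul(Add(13, 49, 11319), -802) = Mul(11381, -802) = -9127562)
Mul(y, Pow(I, -1)) = Mul(2628000, Pow(-9127562, -1)) = Mul(2628000, Rational(-1, 9127562)) = Rational(-1314000, 4563781)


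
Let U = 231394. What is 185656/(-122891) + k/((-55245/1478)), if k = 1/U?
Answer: -1186653974923289/785480040891615 ≈ -1.5107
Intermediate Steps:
k = 1/231394 ≈ 4.3216e-6
185656/(-122891) + k/((-55245/1478)) = 185656/(-122891) + 1/(231394*((-55245/1478))) = 185656*(-1/122891) + 1/(231394*((-55245/1478))) = -185656/122891 + 1/(231394*((-29*1905/1478))) = -185656/122891 + 1/(231394*(-55245/1478)) = -185656/122891 + (1/231394)*(-1478/55245) = -185656/122891 - 739/6391680765 = -1186653974923289/785480040891615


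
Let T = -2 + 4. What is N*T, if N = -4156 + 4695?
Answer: 1078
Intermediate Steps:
N = 539
T = 2
N*T = 539*2 = 1078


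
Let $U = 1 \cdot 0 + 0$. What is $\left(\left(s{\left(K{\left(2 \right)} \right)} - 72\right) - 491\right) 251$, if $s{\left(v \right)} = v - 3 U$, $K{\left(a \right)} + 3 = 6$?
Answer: $-140560$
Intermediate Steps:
$K{\left(a \right)} = 3$ ($K{\left(a \right)} = -3 + 6 = 3$)
$U = 0$ ($U = 0 + 0 = 0$)
$s{\left(v \right)} = v$ ($s{\left(v \right)} = v - 0 = v + 0 = v$)
$\left(\left(s{\left(K{\left(2 \right)} \right)} - 72\right) - 491\right) 251 = \left(\left(3 - 72\right) - 491\right) 251 = \left(-69 - 491\right) 251 = \left(-560\right) 251 = -140560$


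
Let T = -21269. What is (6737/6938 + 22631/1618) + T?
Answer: -59647789663/2806421 ≈ -21254.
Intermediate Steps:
(6737/6938 + 22631/1618) + T = (6737/6938 + 22631/1618) - 21269 = 41978586/2806421 - 21269 = -59647789663/2806421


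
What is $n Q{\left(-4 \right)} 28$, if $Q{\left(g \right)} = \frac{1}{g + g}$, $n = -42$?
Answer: $147$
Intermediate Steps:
$Q{\left(g \right)} = \frac{1}{2 g}$
$n Q{\left(-4 \right)} 28 = - 42 \frac{1}{2 \left(-4\right)} 28 = - 42 \cdot \frac{1}{2} \left(- \frac{1}{4}\right) 28 = \left(-42\right) \left(- \frac{1}{8}\right) 28 = \frac{21}{4} \cdot 28 = 147$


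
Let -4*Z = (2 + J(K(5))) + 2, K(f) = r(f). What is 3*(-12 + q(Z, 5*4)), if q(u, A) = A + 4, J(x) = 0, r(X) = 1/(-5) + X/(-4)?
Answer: 36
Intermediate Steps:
r(X) = -1/5 - X/4 (r(X) = 1*(-1/5) + X*(-1/4) = -1/5 - X/4)
K(f) = -1/5 - f/4
Z = -1 (Z = -((2 + 0) + 2)/4 = -(2 + 2)/4 = -1/4*4 = -1)
q(u, A) = 4 + A
3*(-12 + q(Z, 5*4)) = 3*(-12 + (4 + 5*4)) = 3*(-12 + (4 + 20)) = 3*(-12 + 24) = 3*12 = 36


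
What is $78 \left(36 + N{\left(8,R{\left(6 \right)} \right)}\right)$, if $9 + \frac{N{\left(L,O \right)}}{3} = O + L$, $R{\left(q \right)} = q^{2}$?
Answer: $10998$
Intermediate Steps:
$N{\left(L,O \right)} = -27 + 3 L + 3 O$ ($N{\left(L,O \right)} = -27 + 3 \left(O + L\right) = -27 + 3 \left(L + O\right) = -27 + \left(3 L + 3 O\right) = -27 + 3 L + 3 O$)
$78 \left(36 + N{\left(8,R{\left(6 \right)} \right)}\right) = 78 \left(36 + \left(-27 + 3 \cdot 8 + 3 \cdot 6^{2}\right)\right) = 78 \left(36 + \left(-27 + 24 + 3 \cdot 36\right)\right) = 78 \left(36 + \left(-27 + 24 + 108\right)\right) = 78 \left(36 + 105\right) = 78 \cdot 141 = 10998$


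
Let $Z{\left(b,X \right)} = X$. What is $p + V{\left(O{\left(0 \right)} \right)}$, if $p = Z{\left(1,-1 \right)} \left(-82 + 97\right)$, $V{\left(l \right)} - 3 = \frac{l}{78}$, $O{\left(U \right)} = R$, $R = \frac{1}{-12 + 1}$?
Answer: $- \frac{10297}{858} \approx -12.001$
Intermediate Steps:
$R = - \frac{1}{11}$ ($R = \frac{1}{-11} = - \frac{1}{11} \approx -0.090909$)
$O{\left(U \right)} = - \frac{1}{11}$
$V{\left(l \right)} = 3 + \frac{l}{78}$
$p = -15$ ($p = - (-82 + 97) = \left(-1\right) 15 = -15$)
$p + V{\left(O{\left(0 \right)} \right)} = -15 + \left(3 + \frac{1}{78} \left(- \frac{1}{11}\right)\right) = -15 + \left(3 - \frac{1}{858}\right) = -15 + \frac{2573}{858} = - \frac{10297}{858}$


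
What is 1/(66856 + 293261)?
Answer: 1/360117 ≈ 2.7769e-6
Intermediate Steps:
1/(66856 + 293261) = 1/360117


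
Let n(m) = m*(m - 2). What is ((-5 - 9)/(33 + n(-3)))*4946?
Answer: -17311/12 ≈ -1442.6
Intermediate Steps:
n(m) = m*(-2 + m)
((-5 - 9)/(33 + n(-3)))*4946 = ((-5 - 9)/(33 - 3*(-2 - 3)))*4946 = -14/(33 - 3*(-5))*4946 = -14/(33 + 15)*4946 = -14/48*4946 = -14*1/48*4946 = -7/24*4946 = -17311/12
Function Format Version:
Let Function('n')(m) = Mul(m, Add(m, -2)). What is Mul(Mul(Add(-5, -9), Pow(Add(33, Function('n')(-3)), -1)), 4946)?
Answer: Rational(-17311, 12) ≈ -1442.6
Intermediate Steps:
Function('n')(m) = Mul(m, Add(-2, m))
Mul(Mul(Add(-5, -9), Pow(Add(33, Function('n')(-3)), -1)), 4946) = Mul(Mul(Add(-5, -9), Pow(Add(33, Mul(-3, Add(-2, -3))), -1)), 4946) = Mul(Mul(-14, Pow(Add(33, Mul(-3, -5)), -1)), 4946) = Mul(Mul(-14, Pow(Add(33, 15), -1)), 4946) = Mul(Mul(-14, Pow(48, -1)), 4946) = Mul(Mul(-14, Rational(1, 48)), 4946) = Mul(Rational(-7, 24), 4946) = Rational(-17311, 12)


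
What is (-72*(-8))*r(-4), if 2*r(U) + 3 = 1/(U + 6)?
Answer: -720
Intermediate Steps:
r(U) = -3/2 + 1/(2*(6 + U)) (r(U) = -3/2 + 1/(2*(U + 6)) = -3/2 + 1/(2*(6 + U)))
(-72*(-8))*r(-4) = (-72*(-8))*((-17 - 3*(-4))/(2*(6 - 4))) = (-18*(-32))*((½)*(-17 + 12)/2) = 576*((½)*(½)*(-5)) = 576*(-5/4) = -720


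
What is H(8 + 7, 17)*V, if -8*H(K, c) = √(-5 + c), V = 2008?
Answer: -502*√3 ≈ -869.49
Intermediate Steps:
H(K, c) = -√(-5 + c)/8
H(8 + 7, 17)*V = -√(-5 + 17)/8*2008 = -√3/4*2008 = -502*√3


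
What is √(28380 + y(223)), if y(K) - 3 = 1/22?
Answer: √13737394/22 ≈ 168.47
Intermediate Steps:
y(K) = 67/22 (y(K) = 3 + 1/22 = 67/22)
√(28380 + y(223)) = √(28380 + 67/22) = √(624427/22) = √13737394/22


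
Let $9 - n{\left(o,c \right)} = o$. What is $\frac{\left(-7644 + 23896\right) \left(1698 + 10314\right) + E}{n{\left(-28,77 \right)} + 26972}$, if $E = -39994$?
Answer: $\frac{195179030}{27009} \approx 7226.4$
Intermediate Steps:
$n{\left(o,c \right)} = 9 - o$
$\frac{\left(-7644 + 23896\right) \left(1698 + 10314\right) + E}{n{\left(-28,77 \right)} + 26972} = \frac{\left(-7644 + 23896\right) \left(1698 + 10314\right) - 39994}{\left(9 - -28\right) + 26972} = \frac{16252 \cdot 12012 - 39994}{\left(9 + 28\right) + 26972} = \frac{195219024 - 39994}{37 + 26972} = \frac{195179030}{27009}$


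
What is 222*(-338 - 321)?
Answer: -146298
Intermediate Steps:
222*(-338 - 321) = 222*(-659) = -146298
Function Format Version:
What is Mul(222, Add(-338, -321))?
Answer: -146298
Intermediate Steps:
Mul(222, Add(-338, -321)) = Mul(222, -659) = -146298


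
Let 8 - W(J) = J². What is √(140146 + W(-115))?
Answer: 11*√1049 ≈ 356.27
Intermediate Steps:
W(J) = 8 - J²
√(140146 + W(-115)) = √(140146 + (8 - 1*(-115)²)) = √(140146 + (8 - 1*13225)) = √(140146 + (8 - 13225)) = √(140146 - 13217) = √126929 = 11*√1049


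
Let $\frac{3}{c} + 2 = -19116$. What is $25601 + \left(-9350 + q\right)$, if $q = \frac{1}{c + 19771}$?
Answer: $\frac{6142585094843}{377981975} \approx 16251.0$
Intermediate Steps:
$c = - \frac{3}{19118}$ ($c = \frac{3}{-2 - 19116} = \frac{3}{-19118} = 3 \left(- \frac{1}{19118}\right) = - \frac{3}{19118} \approx -0.00015692$)
$q = \frac{19118}{377981975}$ ($q = \frac{1}{- \frac{3}{19118} + 19771} = \frac{1}{\frac{377981975}{19118}} = \frac{19118}{377981975} \approx 5.0579 \cdot 10^{-5}$)
$25601 + \left(-9350 + q\right) = 25601 + \left(-9350 + \frac{19118}{377981975}\right) = 25601 - \frac{3534131447132}{377981975} = \frac{6142585094843}{377981975}$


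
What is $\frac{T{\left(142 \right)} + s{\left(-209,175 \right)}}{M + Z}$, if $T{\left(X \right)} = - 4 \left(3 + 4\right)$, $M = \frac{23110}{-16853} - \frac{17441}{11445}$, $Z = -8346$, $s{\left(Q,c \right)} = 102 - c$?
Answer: $\frac{19481141085}{1610356481533} \approx 0.012097$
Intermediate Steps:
$M = - \frac{558427123}{192882585}$ ($M = 23110 \left(- \frac{1}{16853}\right) - \frac{17441}{11445} = - \frac{23110}{16853} - \frac{17441}{11445} = - \frac{558427123}{192882585} \approx -2.8952$)
$T{\left(X \right)} = -28$ ($T{\left(X \right)} = \left(-4\right) 7 = -28$)
$\frac{T{\left(142 \right)} + s{\left(-209,175 \right)}}{M + Z} = \frac{-28 + \left(102 - 175\right)}{- \frac{558427123}{192882585} - 8346} = \frac{-28 + \left(102 - 175\right)}{- \frac{1610356481533}{192882585}} = \left(-28 - 73\right) \left(- \frac{192882585}{1610356481533}\right) = \left(-101\right) \left(- \frac{192882585}{1610356481533}\right) = \frac{19481141085}{1610356481533}$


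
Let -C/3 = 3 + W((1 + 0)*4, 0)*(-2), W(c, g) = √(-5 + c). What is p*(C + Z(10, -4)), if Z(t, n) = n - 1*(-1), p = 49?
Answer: -588 + 294*I ≈ -588.0 + 294.0*I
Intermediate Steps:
Z(t, n) = 1 + n (Z(t, n) = n + 1 = 1 + n)
C = -9 + 6*I (C = -3*(3 + √(-5 + (1 + 0)*4)*(-2)) = -3*(3 + √(-5 + 1*4)*(-2)) = -3*(3 + √(-5 + 4)*(-2)) = -3*(3 + √(-1)*(-2)) = -3*(3 + I*(-2)) = -3*(3 - 2*I) = -9 + 6*I ≈ -9.0 + 6.0*I)
p*(C + Z(10, -4)) = 49*((-9 + 6*I) + (1 - 4)) = 49*((-9 + 6*I) - 3) = 49*(-12 + 6*I) = -588 + 294*I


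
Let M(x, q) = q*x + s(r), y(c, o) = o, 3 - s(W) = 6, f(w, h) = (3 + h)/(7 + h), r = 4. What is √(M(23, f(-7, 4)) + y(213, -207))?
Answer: I*√23639/11 ≈ 13.977*I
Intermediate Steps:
f(w, h) = (3 + h)/(7 + h)
s(W) = -3 (s(W) = 3 - 1*6 = 3 - 6 = -3)
M(x, q) = -3 + q*x (M(x, q) = q*x - 3 = -3 + q*x)
√(M(23, f(-7, 4)) + y(213, -207)) = √((-3 + ((3 + 4)/(7 + 4))*23) - 207) = √((-3 + (7/11)*23) - 207) = √((-3 + 161/11) - 207) = √(128/11 - 207) = √(-2149/11) = I*√23639/11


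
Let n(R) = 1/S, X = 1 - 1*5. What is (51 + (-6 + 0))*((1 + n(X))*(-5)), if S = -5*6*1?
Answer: -435/2 ≈ -217.50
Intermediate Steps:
X = -4 (X = 1 - 5 = -4)
S = -30 (S = -30*1 = -30)
n(R) = -1/30 (n(R) = 1/(-30) = -1/30)
(51 + (-6 + 0))*((1 + n(X))*(-5)) = (51 + (-6 + 0))*((1 - 1/30)*(-5)) = (51 - 6)*((29/30)*(-5)) = 45*(-29/6) = -435/2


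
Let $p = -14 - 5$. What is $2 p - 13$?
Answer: $-51$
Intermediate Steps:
$p = -19$
$2 p - 13 = 2 \left(-19\right) - 13 = -38 - 13 = -51$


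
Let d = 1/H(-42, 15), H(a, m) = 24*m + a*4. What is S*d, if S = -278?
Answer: -139/96 ≈ -1.4479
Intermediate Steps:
H(a, m) = 4*a + 24*m (H(a, m) = 24*m + 4*a = 4*a + 24*m)
d = 1/192 (d = 1/(4*(-42) + 24*15) = 1/(-168 + 360) = 1/192 ≈ 0.0052083)
S*d = -278*1/192 = -139/96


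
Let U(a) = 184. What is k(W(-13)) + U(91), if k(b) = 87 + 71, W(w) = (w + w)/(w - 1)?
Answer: 342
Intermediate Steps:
W(w) = 2*w/(-1 + w) (W(w) = (2*w)/(-1 + w) = 2*w/(-1 + w))
k(b) = 158
k(W(-13)) + U(91) = 158 + 184 = 342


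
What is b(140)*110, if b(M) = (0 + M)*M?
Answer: 2156000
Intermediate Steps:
b(M) = M² (b(M) = M*M = M²)
b(140)*110 = 140²*110 = 19600*110 = 2156000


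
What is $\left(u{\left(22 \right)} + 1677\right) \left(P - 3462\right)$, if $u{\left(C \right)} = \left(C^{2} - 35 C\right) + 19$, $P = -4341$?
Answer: $-11002230$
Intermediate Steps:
$u{\left(C \right)} = 19 + C^{2} - 35 C$
$\left(u{\left(22 \right)} + 1677\right) \left(P - 3462\right) = \left(\left(19 + 22^{2} - 770\right) + 1677\right) \left(-4341 - 3462\right) = \left(\left(19 + 484 - 770\right) + 1677\right) \left(-7803\right) = \left(-267 + 1677\right) \left(-7803\right) = 1410 \left(-7803\right) = -11002230$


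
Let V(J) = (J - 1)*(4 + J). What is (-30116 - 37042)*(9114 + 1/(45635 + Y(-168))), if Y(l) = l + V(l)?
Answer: -44793705219354/73183 ≈ -6.1208e+8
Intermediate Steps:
V(J) = (-1 + J)*(4 + J)
Y(l) = -4 + l**2 + 4*l (Y(l) = l + (-4 + l**2 + 3*l) = -4 + l**2 + 4*l)
(-30116 - 37042)*(9114 + 1/(45635 + Y(-168))) = (-30116 - 37042)*(9114 + 1/(45635 + (-4 + (-168)**2 + 4*(-168)))) = -67158*(9114 + 1/(45635 + (-4 + 28224 - 672))) = -67158*(9114 + 1/(45635 + 27548)) = -67158*(9114 + 1/73183) = -67158*666989863/73183 = -44793705219354/73183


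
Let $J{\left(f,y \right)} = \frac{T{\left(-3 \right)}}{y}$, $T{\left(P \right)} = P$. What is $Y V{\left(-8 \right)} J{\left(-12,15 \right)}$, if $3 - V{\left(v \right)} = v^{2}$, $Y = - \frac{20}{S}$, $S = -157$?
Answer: $\frac{244}{157} \approx 1.5541$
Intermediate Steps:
$Y = \frac{20}{157}$ ($Y = - \frac{20}{-157} = \left(-20\right) \left(- \frac{1}{157}\right) = \frac{20}{157} \approx 0.12739$)
$J{\left(f,y \right)} = - \frac{3}{y}$
$V{\left(v \right)} = 3 - v^{2}$
$Y V{\left(-8 \right)} J{\left(-12,15 \right)} = \frac{20 \left(3 - \left(-8\right)^{2}\right)}{157} \left(- \frac{3}{15}\right) = \frac{20 \left(3 - 64\right)}{157} \left(\left(-3\right) \frac{1}{15}\right) = \frac{20 \left(3 - 64\right)}{157} \left(- \frac{1}{5}\right) = \frac{20}{157} \left(-61\right) \left(- \frac{1}{5}\right) = \left(- \frac{1220}{157}\right) \left(- \frac{1}{5}\right) = \frac{244}{157}$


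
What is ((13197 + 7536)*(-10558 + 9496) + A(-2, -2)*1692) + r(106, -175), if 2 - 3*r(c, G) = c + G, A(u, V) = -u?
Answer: -66045115/3 ≈ -2.2015e+7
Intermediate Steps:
r(c, G) = 2/3 - G/3 - c/3 (r(c, G) = 2/3 - (c + G)/3 = 2/3 - (G + c)/3 = 2/3 + (-G/3 - c/3) = 2/3 - G/3 - c/3)
((13197 + 7536)*(-10558 + 9496) + A(-2, -2)*1692) + r(106, -175) = ((13197 + 7536)*(-10558 + 9496) - 1*(-2)*1692) + (2/3 - 1/3*(-175) - 1/3*106) = (20733*(-1062) + 2*1692) + (2/3 + 175/3 - 106/3) = (-22018446 + 3384) + 71/3 = -22015062 + 71/3 = -66045115/3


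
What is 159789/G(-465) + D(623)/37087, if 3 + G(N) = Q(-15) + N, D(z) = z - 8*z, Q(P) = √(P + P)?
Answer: -462394597903/1354009283 - 53263*I*√30/73018 ≈ -341.5 - 3.9954*I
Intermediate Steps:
Q(P) = √2*√P (Q(P) = √(2*P) = √2*√P)
D(z) = -7*z
G(N) = -3 + N + I*√30 (G(N) = -3 + (√2*√(-15) + N) = -3 + (√2*(I*√15) + N) = -3 + (I*√30 + N) = -3 + (N + I*√30) = -3 + N + I*√30)
159789/G(-465) + D(623)/37087 = 159789/(-3 - 465 + I*√30) - 7*623/37087 = 159789/(-468 + I*√30) - 4361*1/37087 = 159789/(-468 + I*√30) - 4361/37087 = -4361/37087 + 159789/(-468 + I*√30)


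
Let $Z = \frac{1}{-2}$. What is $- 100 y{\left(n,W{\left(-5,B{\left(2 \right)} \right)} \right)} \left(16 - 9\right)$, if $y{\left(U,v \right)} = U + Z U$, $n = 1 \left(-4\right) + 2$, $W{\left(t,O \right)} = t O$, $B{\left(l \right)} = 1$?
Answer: $700$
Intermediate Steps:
$Z = - \frac{1}{2} \approx -0.5$
$W{\left(t,O \right)} = O t$
$n = -2$ ($n = -4 + 2 = -2$)
$y{\left(U,v \right)} = \frac{U}{2}$ ($y{\left(U,v \right)} = U - \frac{U}{2} = \frac{U}{2}$)
$- 100 y{\left(n,W{\left(-5,B{\left(2 \right)} \right)} \right)} \left(16 - 9\right) = - 100 \cdot \frac{1}{2} \left(-2\right) \left(16 - 9\right) = \left(-100\right) \left(-1\right) 7 = 100 \cdot 7 = 700$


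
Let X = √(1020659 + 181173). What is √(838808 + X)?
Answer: √(838808 + 2*√300458) ≈ 916.46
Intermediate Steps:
X = 2*√300458 (X = √1201832 = 2*√300458 ≈ 1096.3)
√(838808 + X) = √(838808 + 2*√300458)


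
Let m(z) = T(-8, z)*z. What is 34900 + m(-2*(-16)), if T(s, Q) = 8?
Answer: 35156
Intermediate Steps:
m(z) = 8*z
34900 + m(-2*(-16)) = 34900 + 8*(-2*(-16)) = 34900 + 8*32 = 34900 + 256 = 35156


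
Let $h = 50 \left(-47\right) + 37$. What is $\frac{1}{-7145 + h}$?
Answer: $- \frac{1}{9458} \approx -0.00010573$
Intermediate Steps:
$h = -2313$ ($h = -2350 + 37 = -2313$)
$\frac{1}{-7145 + h} = \frac{1}{-7145 - 2313} = \frac{1}{-9458} = - \frac{1}{9458}$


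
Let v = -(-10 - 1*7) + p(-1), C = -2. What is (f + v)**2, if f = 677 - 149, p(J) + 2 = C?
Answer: 292681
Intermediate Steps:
p(J) = -4 (p(J) = -2 - 2 = -4)
v = 13 (v = -(-10 - 1*7) - 4 = -(-10 - 7) - 4 = -1*(-17) - 4 = 17 - 4 = 13)
f = 528
(f + v)**2 = (528 + 13)**2 = 541**2 = 292681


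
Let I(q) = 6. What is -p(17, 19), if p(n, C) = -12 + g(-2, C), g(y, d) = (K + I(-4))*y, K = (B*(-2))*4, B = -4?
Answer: 88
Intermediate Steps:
K = 32 (K = -4*(-2)*4 = 8*4 = 32)
g(y, d) = 38*y (g(y, d) = (32 + 6)*y = 38*y)
p(n, C) = -88 (p(n, C) = -12 + 38*(-2) = -12 - 76 = -88)
-p(17, 19) = -1*(-88) = 88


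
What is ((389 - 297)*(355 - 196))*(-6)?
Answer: -87768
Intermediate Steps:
((389 - 297)*(355 - 196))*(-6) = (92*159)*(-6) = 14628*(-6) = -87768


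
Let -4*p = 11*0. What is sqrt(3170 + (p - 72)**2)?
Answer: sqrt(8354) ≈ 91.400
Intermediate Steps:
p = 0 (p = -11*0/4 = -1/4*0 = 0)
sqrt(3170 + (p - 72)**2) = sqrt(3170 + (0 - 72)**2) = sqrt(3170 + (-72)**2) = sqrt(3170 + 5184) = sqrt(8354)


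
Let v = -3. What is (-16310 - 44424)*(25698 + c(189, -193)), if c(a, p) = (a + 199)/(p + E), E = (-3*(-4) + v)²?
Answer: -21847447049/14 ≈ -1.5605e+9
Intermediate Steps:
E = 81 (E = (-3*(-4) - 3)² = (12 - 3)² = 9² = 81)
c(a, p) = (199 + a)/(81 + p) (c(a, p) = (a + 199)/(p + 81) = (199 + a)/(81 + p))
(-16310 - 44424)*(25698 + c(189, -193)) = (-16310 - 44424)*(25698 + (199 + 189)/(81 - 193)) = -60734*(25698 + 388/(-112)) = -60734*(25698 - 1/112*388) = -60734*(25698 - 97/28) = -60734*719447/28 = -21847447049/14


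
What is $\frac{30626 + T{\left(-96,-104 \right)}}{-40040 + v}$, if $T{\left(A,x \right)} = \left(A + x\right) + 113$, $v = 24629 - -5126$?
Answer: $- \frac{30539}{10285} \approx -2.9693$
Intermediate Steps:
$v = 29755$ ($v = 24629 + 5126 = 29755$)
$T{\left(A,x \right)} = 113 + A + x$
$\frac{30626 + T{\left(-96,-104 \right)}}{-40040 + v} = \frac{30626 - 87}{-40040 + 29755} = \frac{30626 - 87}{-10285} = 30539 \left(- \frac{1}{10285}\right) = - \frac{30539}{10285}$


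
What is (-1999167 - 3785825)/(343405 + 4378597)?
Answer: -2892496/2361001 ≈ -1.2251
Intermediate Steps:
(-1999167 - 3785825)/(343405 + 4378597) = -5784992/4722002 = -5784992*1/4722002 = -2892496/2361001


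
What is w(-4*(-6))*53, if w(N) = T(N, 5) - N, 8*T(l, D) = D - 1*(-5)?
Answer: -4823/4 ≈ -1205.8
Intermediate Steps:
T(l, D) = 5/8 + D/8 (T(l, D) = (D - 1*(-5))/8 = (D + 5)/8 = (5 + D)/8 = 5/8 + D/8)
w(N) = 5/4 - N (w(N) = (5/8 + (⅛)*5) - N = (5/8 + 5/8) - N = 5/4 - N)
w(-4*(-6))*53 = (5/4 - (-4)*(-6))*53 = (5/4 - 1*24)*53 = (5/4 - 24)*53 = -91/4*53 = -4823/4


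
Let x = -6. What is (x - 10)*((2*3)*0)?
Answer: 0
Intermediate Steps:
(x - 10)*((2*3)*0) = (-6 - 10)*((2*3)*0) = -96*0 = -16*0 = 0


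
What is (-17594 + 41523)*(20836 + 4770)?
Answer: 612725974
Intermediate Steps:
(-17594 + 41523)*(20836 + 4770) = 23929*25606 = 612725974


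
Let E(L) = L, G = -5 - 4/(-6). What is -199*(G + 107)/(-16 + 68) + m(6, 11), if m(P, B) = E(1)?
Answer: -15284/39 ≈ -391.90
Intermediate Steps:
G = -13/3 (G = -5 - 1/6*(-4) = -5 + 2/3 = -13/3 ≈ -4.3333)
m(P, B) = 1
-199*(G + 107)/(-16 + 68) + m(6, 11) = -199*(-13/3 + 107)/(-16 + 68) + 1 = -61292/(3*52) + 1 = -199*77/39 + 1 = -15323/39 + 1 = -15284/39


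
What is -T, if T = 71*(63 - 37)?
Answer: -1846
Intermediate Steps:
T = 1846 (T = 71*26 = 1846)
-T = -1*1846 = -1846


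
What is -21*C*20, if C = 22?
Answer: -9240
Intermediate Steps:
-21*C*20 = -21*22*20 = -462*20 = -9240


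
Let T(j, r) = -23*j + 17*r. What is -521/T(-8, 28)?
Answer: -521/660 ≈ -0.78939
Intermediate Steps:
-521/T(-8, 28) = -521/(-23*(-8) + 17*28) = -521/(184 + 476) = -521/660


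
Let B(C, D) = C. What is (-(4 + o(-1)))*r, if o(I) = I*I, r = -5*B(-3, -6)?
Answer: -75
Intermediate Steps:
r = 15 (r = -5*(-3) = 15)
o(I) = I²
(-(4 + o(-1)))*r = -(4 + (-1)²)*15 = -(4 + 1)*15 = -1*5*15 = -5*15 = -75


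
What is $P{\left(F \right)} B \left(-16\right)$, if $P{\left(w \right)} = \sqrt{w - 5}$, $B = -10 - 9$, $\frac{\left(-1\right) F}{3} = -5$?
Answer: $304 \sqrt{10} \approx 961.33$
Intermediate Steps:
$F = 15$ ($F = \left(-3\right) \left(-5\right) = 15$)
$B = -19$
$P{\left(w \right)} = \sqrt{-5 + w}$
$P{\left(F \right)} B \left(-16\right) = \sqrt{-5 + 15} \left(-19\right) \left(-16\right) = \sqrt{10} \left(-19\right) \left(-16\right) = - 19 \sqrt{10} \left(-16\right) = 304 \sqrt{10}$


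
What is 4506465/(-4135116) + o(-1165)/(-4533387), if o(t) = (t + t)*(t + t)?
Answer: -14292893699785/6248693705964 ≈ -2.2873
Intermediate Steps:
o(t) = 4*t² (o(t) = (2*t)*(2*t) = 4*t²)
4506465/(-4135116) + o(-1165)/(-4533387) = 4506465/(-4135116) + (4*(-1165)²)/(-4533387) = 4506465*(-1/4135116) + (4*1357225)*(-1/4533387) = -1502155/1378372 + 5428900*(-1/4533387) = -1502155/1378372 - 5428900/4533387 = -14292893699785/6248693705964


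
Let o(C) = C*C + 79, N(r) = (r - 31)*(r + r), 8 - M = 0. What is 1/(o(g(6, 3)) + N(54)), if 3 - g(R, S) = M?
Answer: 1/2588 ≈ 0.00038640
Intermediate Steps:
M = 8 (M = 8 - 1*0 = 8 + 0 = 8)
g(R, S) = -5 (g(R, S) = 3 - 1*8 = 3 - 8 = -5)
N(r) = 2*r*(-31 + r) (N(r) = (-31 + r)*(2*r) = 2*r*(-31 + r))
o(C) = 79 + C**2 (o(C) = C**2 + 79 = 79 + C**2)
1/(o(g(6, 3)) + N(54)) = 1/((79 + (-5)**2) + 2*54*(-31 + 54)) = 1/((79 + 25) + 2*54*23) = 1/(104 + 2484) = 1/2588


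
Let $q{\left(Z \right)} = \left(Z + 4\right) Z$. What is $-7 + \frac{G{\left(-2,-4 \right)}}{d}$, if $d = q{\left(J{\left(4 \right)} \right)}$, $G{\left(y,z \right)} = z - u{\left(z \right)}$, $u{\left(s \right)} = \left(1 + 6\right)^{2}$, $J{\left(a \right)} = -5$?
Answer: $- \frac{88}{5} \approx -17.6$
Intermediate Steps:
$u{\left(s \right)} = 49$ ($u{\left(s \right)} = 7^{2} = 49$)
$G{\left(y,z \right)} = -49 + z$ ($G{\left(y,z \right)} = z - 49 = -49 + z$)
$q{\left(Z \right)} = Z \left(4 + Z\right)$ ($q{\left(Z \right)} = \left(4 + Z\right) Z = Z \left(4 + Z\right)$)
$d = 5$ ($d = - 5 \left(4 - 5\right) = \left(-5\right) \left(-1\right) = 5$)
$-7 + \frac{G{\left(-2,-4 \right)}}{d} = -7 + \frac{-49 - 4}{5} = -7 - \frac{53}{5} = - \frac{88}{5}$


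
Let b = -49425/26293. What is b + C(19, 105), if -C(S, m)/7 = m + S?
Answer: -22871749/26293 ≈ -869.88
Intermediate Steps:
C(S, m) = -7*S - 7*m (C(S, m) = -7*(m + S) = -7*(S + m) = -7*S - 7*m)
b = -49425/26293 (b = -49425*1/26293 = -49425/26293 ≈ -1.8798)
b + C(19, 105) = -49425/26293 + (-7*19 - 7*105) = -49425/26293 + (-133 - 735) = -49425/26293 - 868 = -22871749/26293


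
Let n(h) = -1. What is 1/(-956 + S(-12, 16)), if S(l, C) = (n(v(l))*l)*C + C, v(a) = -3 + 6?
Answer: -1/748 ≈ -0.0013369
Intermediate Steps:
v(a) = 3
S(l, C) = C - C*l (S(l, C) = (-l)*C + C = -C*l + C = C - C*l)
1/(-956 + S(-12, 16)) = 1/(-956 + 16*(1 - 1*(-12))) = 1/(-956 + 16*(1 + 12)) = 1/(-956 + 16*13) = 1/(-956 + 208) = 1/(-748) = -1/748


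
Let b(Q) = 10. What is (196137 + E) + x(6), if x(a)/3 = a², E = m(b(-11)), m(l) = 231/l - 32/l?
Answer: 1962649/10 ≈ 1.9627e+5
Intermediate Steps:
m(l) = 199/l
E = 199/10 ≈ 19.900
x(a) = 3*a²
(196137 + E) + x(6) = (196137 + 199/10) + 3*6² = 1961569/10 + 3*36 = 1961569/10 + 108 = 1962649/10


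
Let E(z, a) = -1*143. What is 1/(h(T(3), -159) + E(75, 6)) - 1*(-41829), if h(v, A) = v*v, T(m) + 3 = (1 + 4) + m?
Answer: 4935821/118 ≈ 41829.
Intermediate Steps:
E(z, a) = -143
T(m) = 2 + m (T(m) = -3 + ((1 + 4) + m) = -3 + (5 + m) = 2 + m)
h(v, A) = v**2
1/(h(T(3), -159) + E(75, 6)) - 1*(-41829) = 1/((2 + 3)**2 - 143) - 1*(-41829) = 1/(5**2 - 143) + 41829 = 1/(25 - 143) + 41829 = 1/(-118) + 41829 = -1/118 + 41829 = 4935821/118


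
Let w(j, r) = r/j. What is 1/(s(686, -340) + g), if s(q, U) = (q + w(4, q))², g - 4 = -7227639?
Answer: -4/25969315 ≈ -1.5403e-7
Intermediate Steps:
g = -7227635 (g = 4 - 7227639 = -7227635)
s(q, U) = 25*q²/16 (s(q, U) = (q + q/4)² = (5*q/4)² = 25*q²/16)
1/(s(686, -340) + g) = 1/((25/16)*686² - 7227635) = 1/((25/16)*470596 - 7227635) = 1/(2941225/4 - 7227635) = 1/(-25969315/4) = -4/25969315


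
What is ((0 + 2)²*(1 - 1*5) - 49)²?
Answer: 4225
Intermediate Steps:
((0 + 2)²*(1 - 1*5) - 49)² = (2²*(1 - 5) - 49)² = (4*(-4) - 49)² = (-16 - 49)² = (-65)² = 4225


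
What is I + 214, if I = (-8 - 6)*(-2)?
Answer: 242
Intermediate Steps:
I = 28 (I = -14*(-2) = 28)
I + 214 = 28 + 214 = 242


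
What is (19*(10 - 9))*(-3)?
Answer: -57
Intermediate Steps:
(19*(10 - 9))*(-3) = (19*1)*(-3) = 19*(-3) = -57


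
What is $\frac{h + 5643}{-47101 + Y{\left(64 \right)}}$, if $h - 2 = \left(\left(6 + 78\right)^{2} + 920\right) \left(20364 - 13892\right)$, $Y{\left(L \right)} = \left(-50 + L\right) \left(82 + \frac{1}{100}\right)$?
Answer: $- \frac{2581315850}{2297643} \approx -1123.5$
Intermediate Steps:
$Y{\left(L \right)} = - \frac{8201}{2} + \frac{8201 L}{100}$ ($Y{\left(L \right)} = \left(-50 + L\right) \left(82 + \frac{1}{100}\right) = \left(-50 + L\right) \frac{8201}{100} = - \frac{8201}{2} + \frac{8201 L}{100}$)
$h = 51620674$ ($h = 2 + \left(\left(6 + 78\right)^{2} + 920\right) \left(20364 - 13892\right) = 2 + \left(84^{2} + 920\right) 6472 = 2 + \left(7056 + 920\right) 6472 = 2 + 7976 \cdot 6472 = 2 + 51620672 = 51620674$)
$\frac{h + 5643}{-47101 + Y{\left(64 \right)}} = \frac{51620674 + 5643}{-47101 + \left(- \frac{8201}{2} + \frac{8201}{100} \cdot 64\right)} = \frac{51626317}{-47101 + \left(- \frac{8201}{2} + \frac{131216}{25}\right)} = \frac{51626317}{-47101 + \frac{57407}{50}} = \frac{51626317}{- \frac{2297643}{50}} = 51626317 \left(- \frac{50}{2297643}\right) = - \frac{2581315850}{2297643}$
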